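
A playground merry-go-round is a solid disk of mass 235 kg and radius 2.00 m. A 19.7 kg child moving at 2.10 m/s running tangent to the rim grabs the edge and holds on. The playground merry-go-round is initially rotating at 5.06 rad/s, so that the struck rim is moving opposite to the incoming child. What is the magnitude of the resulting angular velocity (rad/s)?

About the axle the impulsive forces during the collision are internal, so angular momentum about that axis is conserved.
I_p = ½(235)(2.00)² = 470.0 kg·m². Taking the sense of the child's angular momentum as positive, L_{child} = m v R = (19.7)(2.10)(2.00) = 82.74 kg·m²/s.
L_i = −I_p ω_p + m v R = −(470.0)(5.06) + 82.74 = -2295 kg·m²/s.
After sticking, I_f = I_p + m R² = 470.0 + (19.7)(2.00)² = 548.8 kg·m².
ω_f = L_i / I_f = -2295 / 548.8 = -4.183 rad/s.

|ω_f| ≈ 4.18 rad/s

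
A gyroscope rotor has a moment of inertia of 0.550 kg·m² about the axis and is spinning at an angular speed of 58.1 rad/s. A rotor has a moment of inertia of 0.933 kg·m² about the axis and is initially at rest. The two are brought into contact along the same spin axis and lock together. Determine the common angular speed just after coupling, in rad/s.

|ω_f| ≈ 21.5 rad/s

The coupling torques are internal; angular momentum about the shared axis is conserved.
Taking A's sense as positive: L = (0.5500)(58.1) = 31.96 kg·m²·rad/s.
Combined I = 0.5500 + 0.9330 = 1.483 kg·m².
ω_f = L / I = 31.96 / 1.483 = 21.55 rad/s.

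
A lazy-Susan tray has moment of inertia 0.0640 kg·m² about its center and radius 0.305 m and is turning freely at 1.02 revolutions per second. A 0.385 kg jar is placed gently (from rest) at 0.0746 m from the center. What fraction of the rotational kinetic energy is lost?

fraction ≈ 0.0324

No external torque acts about the center; L_before = L_after.
Added inertia Σmr² = (0.385)(0.0746)² = 0.002143 kg·m²; I_f = 0.06400 + 0.002143 = 0.06614 kg·m².
ω_f = I_p ω_i / I_f = (0.06400)(1.02) / 0.06614 = 0.9870 rev/s.
KE_i = ½(0.06400)(6.409 rad/s)² = 1.314 J; KE_f = ½(0.06614)(6.201)² = 1.272 J.
Fraction lost = 0.03239.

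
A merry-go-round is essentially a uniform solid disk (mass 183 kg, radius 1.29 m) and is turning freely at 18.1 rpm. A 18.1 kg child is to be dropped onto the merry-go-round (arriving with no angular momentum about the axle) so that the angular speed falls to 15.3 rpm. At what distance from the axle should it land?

No external torque acts about the axle; L_before = L_after.
I_p = ½(183)(1.29)² = 152.3 kg·m².
I_p ω_i = (I_p + m r²) ω_f ⇒ m r² = I_p(ω_i/ω_f − 1) = 152.3(18.1/15.3 − 1) = 27.87 kg·m².
r = √(27.87/18.1) = 1.241 m.

r ≈ 1.24 m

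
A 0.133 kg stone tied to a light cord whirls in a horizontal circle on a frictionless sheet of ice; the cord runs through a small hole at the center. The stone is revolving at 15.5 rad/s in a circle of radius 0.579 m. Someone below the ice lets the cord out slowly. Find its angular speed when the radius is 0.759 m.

The constraining force is radial, so m r² ω about the center is conserved.
ω₂ = ω₁ (r₁/r₂)² = (15.5)(0.579/0.759)² = 9.020 rad/s.

ω₂ ≈ 9.02 rad/s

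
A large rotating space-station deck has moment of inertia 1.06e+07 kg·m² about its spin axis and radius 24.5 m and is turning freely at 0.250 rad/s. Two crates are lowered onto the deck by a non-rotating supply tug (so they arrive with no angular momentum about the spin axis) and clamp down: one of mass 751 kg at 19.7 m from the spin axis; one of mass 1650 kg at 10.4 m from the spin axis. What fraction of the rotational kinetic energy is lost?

fraction ≈ 0.0425

No external torque acts about the spin axis; L_before = L_after.
Added inertia Σmr² = (751)(19.7)² + (1650)(10.4)² = 4.699e+05 kg·m²; I_f = 1.060e+07 + 4.699e+05 = 1.107e+07 kg·m².
ω_f = I_p ω_i / I_f = (1.060e+07)(0.250) / 1.107e+07 = 0.2394 rad/s.
KE_i = ½(1.060e+07)(0.2500 rad/s)² = 3.312e+05 J; KE_f = ½(1.107e+07)(0.2394)² = 3.172e+05 J.
Fraction lost = 0.04245.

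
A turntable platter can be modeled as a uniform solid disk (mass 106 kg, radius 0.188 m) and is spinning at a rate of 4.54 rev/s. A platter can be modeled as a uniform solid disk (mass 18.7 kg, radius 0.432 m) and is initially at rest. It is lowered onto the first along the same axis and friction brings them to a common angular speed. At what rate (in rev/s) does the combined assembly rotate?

|ω_f| ≈ 2.35 rev/s

The coupling torques are internal; angular momentum about the shared axis is conserved.
Moments of inertia: I_A = ½(106)(0.188)² = 1.873 kg·m²; I_B = ½(18.7)(0.432)² = 1.745 kg·m².
Taking A's sense as positive: L = (1.873)(4.54) = 8.504 kg·m²·rev/s.
Combined I = 1.873 + 1.745 = 3.618 kg·m².
ω_f = L / I = 8.504 / 3.618 = 2.350 rev/s.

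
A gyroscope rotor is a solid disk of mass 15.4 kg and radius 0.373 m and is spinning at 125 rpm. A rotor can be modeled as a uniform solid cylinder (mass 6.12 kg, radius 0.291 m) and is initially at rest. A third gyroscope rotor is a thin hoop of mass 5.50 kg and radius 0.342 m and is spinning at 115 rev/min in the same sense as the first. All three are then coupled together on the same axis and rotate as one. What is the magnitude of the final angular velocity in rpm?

|ω_f| ≈ 105 rpm

No external torque acts about the common axis, so total angular momentum is conserved.
Moments of inertia: I_A = ½(15.4)(0.373)² = 1.071 kg·m²; I_B = ½(6.12)(0.291)² = 0.2591 kg·m²; I_C = (5.50)(0.342)² = 0.6433 kg·m².
Taking A's sense as positive: L = (1.071)(125) + (0.6433)(115) = 207.9 kg·m²·rpm.
Combined I = 1.071 + 0.2591 + 0.6433 = 1.974 kg·m².
ω_f = L / I = 207.9 / 1.974 = 105.3 rpm.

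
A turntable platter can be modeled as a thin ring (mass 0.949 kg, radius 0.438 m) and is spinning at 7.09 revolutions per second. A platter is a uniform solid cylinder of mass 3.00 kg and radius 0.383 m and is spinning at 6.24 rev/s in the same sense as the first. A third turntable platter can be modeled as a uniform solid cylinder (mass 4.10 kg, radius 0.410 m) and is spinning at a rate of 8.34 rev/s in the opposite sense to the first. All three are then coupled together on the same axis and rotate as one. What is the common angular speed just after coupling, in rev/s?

The coupling torques are internal; angular momentum about the shared axis is conserved.
Moments of inertia: I_A = (0.949)(0.438)² = 0.1821 kg·m²; I_B = ½(3.00)(0.383)² = 0.2200 kg·m²; I_C = ½(4.10)(0.410)² = 0.3446 kg·m².
Taking A's sense as positive: L = (0.1821)(7.09) + (0.2200)(6.24) − (0.3446)(8.34) = -0.2102 kg·m²·rev/s.
Combined I = 0.1821 + 0.2200 + 0.3446 = 0.7467 kg·m².
ω_f = L / I = -0.2102 / 0.7467 = -0.2815 rev/s.

|ω_f| ≈ 0.281 rev/s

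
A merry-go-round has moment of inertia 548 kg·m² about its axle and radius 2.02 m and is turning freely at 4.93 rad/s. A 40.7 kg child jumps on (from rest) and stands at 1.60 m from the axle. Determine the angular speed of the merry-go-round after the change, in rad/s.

The added mass arrives with no angular momentum about the axle, and any external torque about the axle is negligible, so the system's angular momentum is conserved.
Added inertia Σmr² = (40.7)(1.60)² = 104.2 kg·m²; I_f = 548.0 + 104.2 = 652.2 kg·m².
ω_f = I_p ω_i / I_f = (548.0)(4.93) / 652.2 = 4.142 rad/s.

ω_f ≈ 4.14 rad/s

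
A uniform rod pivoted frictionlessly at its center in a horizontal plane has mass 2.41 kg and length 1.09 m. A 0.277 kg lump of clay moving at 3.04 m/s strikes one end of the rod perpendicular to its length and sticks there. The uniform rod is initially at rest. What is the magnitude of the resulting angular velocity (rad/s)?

The axle reaction passes through the pivot and exerts no torque about it; angular momentum about the pivot is conserved through the impact.
I_p = (1/12)(2.41)(1.09)² = 0.2386 kg·m². Taking the sense of the lump of clay's angular momentum as positive, L_{lump} = m v R = (0.277)(3.04)(1.09/2) = 0.4589 kg·m²/s.
L_i = 0 + 0.4589 = 0.4589 kg·m²/s.
After sticking, I_f = I_p + m R² = 0.2386 + (0.277)(1.09/2)² = 0.3209 kg·m².
ω_f = L_i / I_f = 0.4589 / 0.3209 = 1.430 rad/s.

|ω_f| ≈ 1.43 rad/s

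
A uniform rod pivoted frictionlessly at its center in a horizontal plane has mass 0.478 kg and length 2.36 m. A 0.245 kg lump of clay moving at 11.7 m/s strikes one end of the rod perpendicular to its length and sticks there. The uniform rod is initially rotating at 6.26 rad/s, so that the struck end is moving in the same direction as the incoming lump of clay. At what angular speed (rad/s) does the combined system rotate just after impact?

|ω_f| ≈ 8.47 rad/s

About the pivot the impulsive forces during the collision are internal, so angular momentum about that axis is conserved.
I_p = (1/12)(0.478)(2.36)² = 0.2219 kg·m². Taking the sense of the lump of clay's angular momentum as positive, L_{lump} = m v R = (0.245)(11.7)(2.36/2) = 3.382 kg·m²/s.
L_i = +I_p ω_p + m v R = +(0.2219)(6.26) + 3.382 = 4.771 kg·m²/s.
After sticking, I_f = I_p + m R² = 0.2219 + (0.245)(2.36/2)² = 0.5630 kg·m².
ω_f = L_i / I_f = 4.771 / 0.5630 = 8.475 rad/s.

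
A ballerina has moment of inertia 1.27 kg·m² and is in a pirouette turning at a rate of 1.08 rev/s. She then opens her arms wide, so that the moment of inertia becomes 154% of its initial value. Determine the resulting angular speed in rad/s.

No external torque acts about the spin axis, so angular momentum is conserved.
I₂ = 1.54 × 1.27 = 1.956 kg·m².
ω₂ = I₁ω₁ / I₂ = (1.270)(1.08 rev/s) / (1.956) = 0.7013 rev/s = 4.406 rad/s.

ω₂ ≈ 4.41 rad/s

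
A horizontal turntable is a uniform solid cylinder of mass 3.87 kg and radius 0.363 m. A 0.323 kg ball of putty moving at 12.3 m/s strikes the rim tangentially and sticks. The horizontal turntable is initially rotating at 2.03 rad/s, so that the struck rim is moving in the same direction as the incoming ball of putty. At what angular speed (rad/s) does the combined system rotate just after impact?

|ω_f| ≈ 6.59 rad/s

The axle reaction passes through the axle and exerts no torque about it; angular momentum about the axle is conserved through the impact.
I_p = ½(3.87)(0.363)² = 0.2550 kg·m². Taking the sense of the ball of putty's angular momentum as positive, L_{ball} = m v R = (0.323)(12.3)(0.363) = 1.442 kg·m²/s.
L_i = +I_p ω_p + m v R = +(0.2550)(2.03) + 1.442 = 1.960 kg·m²/s.
After sticking, I_f = I_p + m R² = 0.2550 + (0.323)(0.363)² = 0.2975 kg·m².
ω_f = L_i / I_f = 1.960 / 0.2975 = 6.587 rad/s.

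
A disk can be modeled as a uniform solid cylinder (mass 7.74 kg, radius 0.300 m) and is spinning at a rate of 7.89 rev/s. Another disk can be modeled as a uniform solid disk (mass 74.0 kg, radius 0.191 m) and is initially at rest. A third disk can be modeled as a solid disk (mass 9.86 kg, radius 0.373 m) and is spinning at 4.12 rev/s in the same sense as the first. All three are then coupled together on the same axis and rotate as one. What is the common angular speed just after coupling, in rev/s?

|ω_f| ≈ 2.34 rev/s

The coupling torques are internal; angular momentum about the shared axis is conserved.
Moments of inertia: I_A = ½(7.74)(0.300)² = 0.3483 kg·m²; I_B = ½(74.0)(0.191)² = 1.350 kg·m²; I_C = ½(9.86)(0.373)² = 0.6859 kg·m².
Taking A's sense as positive: L = (0.3483)(7.89) + (0.6859)(4.12) = 5.574 kg·m²·rev/s.
Combined I = 0.3483 + 1.350 + 0.6859 = 2.384 kg·m².
ω_f = L / I = 5.574 / 2.384 = 2.338 rev/s.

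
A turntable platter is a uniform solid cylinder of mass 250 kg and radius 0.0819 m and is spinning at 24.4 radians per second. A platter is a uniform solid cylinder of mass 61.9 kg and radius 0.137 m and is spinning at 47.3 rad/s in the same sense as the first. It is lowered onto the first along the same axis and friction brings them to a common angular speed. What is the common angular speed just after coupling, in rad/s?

|ω_f| ≈ 33.8 rad/s

The coupling torques are internal; angular momentum about the shared axis is conserved.
Moments of inertia: I_A = ½(250)(0.0819)² = 0.8385 kg·m²; I_B = ½(61.9)(0.137)² = 0.5809 kg·m².
Taking A's sense as positive: L = (0.8385)(24.4) + (0.5809)(47.3) = 47.93 kg·m²·rad/s.
Combined I = 0.8385 + 0.5809 = 1.419 kg·m².
ω_f = L / I = 47.93 / 1.419 = 33.77 rad/s.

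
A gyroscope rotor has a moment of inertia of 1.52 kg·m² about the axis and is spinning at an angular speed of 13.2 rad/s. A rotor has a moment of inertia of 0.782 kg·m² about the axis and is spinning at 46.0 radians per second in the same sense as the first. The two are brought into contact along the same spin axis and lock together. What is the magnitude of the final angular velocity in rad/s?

|ω_f| ≈ 24.3 rad/s

The coupling torques are internal; angular momentum about the shared axis is conserved.
Taking A's sense as positive: L = (1.520)(13.2) + (0.7820)(46.0) = 56.04 kg·m²·rad/s.
Combined I = 1.520 + 0.7820 = 2.302 kg·m².
ω_f = L / I = 56.04 / 2.302 = 24.34 rad/s.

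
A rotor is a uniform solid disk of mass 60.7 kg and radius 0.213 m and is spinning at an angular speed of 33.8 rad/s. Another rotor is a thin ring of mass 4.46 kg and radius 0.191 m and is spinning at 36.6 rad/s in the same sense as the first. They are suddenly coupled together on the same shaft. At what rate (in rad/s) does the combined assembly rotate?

|ω_f| ≈ 34.1 rad/s

No external torque acts about the common axis, so total angular momentum is conserved.
Moments of inertia: I_A = ½(60.7)(0.213)² = 1.377 kg·m²; I_B = (4.46)(0.191)² = 0.1627 kg·m².
Taking A's sense as positive: L = (1.377)(33.8) + (0.1627)(36.6) = 52.50 kg·m²·rad/s.
Combined I = 1.377 + 0.1627 = 1.540 kg·m².
ω_f = L / I = 52.50 / 1.540 = 34.10 rad/s.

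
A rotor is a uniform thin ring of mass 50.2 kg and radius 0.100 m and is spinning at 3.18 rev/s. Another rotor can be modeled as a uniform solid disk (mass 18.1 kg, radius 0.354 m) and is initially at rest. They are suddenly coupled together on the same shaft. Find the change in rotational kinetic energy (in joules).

The coupling torques are internal; angular momentum about the shared axis is conserved.
Moments of inertia: I_A = (50.2)(0.100)² = 0.5020 kg·m²; I_B = ½(18.1)(0.354)² = 1.134 kg·m².
Taking A's sense as positive: L = (0.5020)(3.18) = 1.596 kg·m²·rev/s.
Combined I = 0.5020 + 1.134 = 1.636 kg·m².
ω_f = L / I = 1.596 / 1.636 = 0.9757 rev/s.
KE_i = ½ΣIω² = 100.2 J; KE_f = ½(1.636)(6.131)² = 30.75 J.

ΔKE ≈ -69.5 J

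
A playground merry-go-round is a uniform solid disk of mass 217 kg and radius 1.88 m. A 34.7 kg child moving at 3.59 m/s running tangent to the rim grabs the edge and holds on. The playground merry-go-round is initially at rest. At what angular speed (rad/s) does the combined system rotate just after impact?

About the axle the impulsive forces during the collision are internal, so angular momentum about that axis is conserved.
I_p = ½(217)(1.88)² = 383.5 kg·m². Taking the sense of the child's angular momentum as positive, L_{child} = m v R = (34.7)(3.59)(1.88) = 234.2 kg·m²/s.
L_i = 0 + 234.2 = 234.2 kg·m²/s.
After sticking, I_f = I_p + m R² = 383.5 + (34.7)(1.88)² = 506.1 kg·m².
ω_f = L_i / I_f = 234.2 / 506.1 = 0.4627 rad/s.

|ω_f| ≈ 0.463 rad/s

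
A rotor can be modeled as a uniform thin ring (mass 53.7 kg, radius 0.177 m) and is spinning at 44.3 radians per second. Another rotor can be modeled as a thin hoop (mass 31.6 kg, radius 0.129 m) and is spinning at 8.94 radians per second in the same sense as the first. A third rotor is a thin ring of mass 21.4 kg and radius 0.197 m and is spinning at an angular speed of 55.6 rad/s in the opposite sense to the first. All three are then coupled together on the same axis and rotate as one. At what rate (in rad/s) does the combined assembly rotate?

|ω_f| ≈ 10.9 rad/s

The coupling torques are internal; angular momentum about the shared axis is conserved.
Moments of inertia: I_A = (53.7)(0.177)² = 1.682 kg·m²; I_B = (31.6)(0.129)² = 0.5259 kg·m²; I_C = (21.4)(0.197)² = 0.8305 kg·m².
Taking A's sense as positive: L = (1.682)(44.3) + (0.5259)(8.94) − (0.8305)(55.6) = 33.05 kg·m²·rad/s.
Combined I = 1.682 + 0.5259 + 0.8305 = 3.039 kg·m².
ω_f = L / I = 33.05 / 3.039 = 10.88 rad/s.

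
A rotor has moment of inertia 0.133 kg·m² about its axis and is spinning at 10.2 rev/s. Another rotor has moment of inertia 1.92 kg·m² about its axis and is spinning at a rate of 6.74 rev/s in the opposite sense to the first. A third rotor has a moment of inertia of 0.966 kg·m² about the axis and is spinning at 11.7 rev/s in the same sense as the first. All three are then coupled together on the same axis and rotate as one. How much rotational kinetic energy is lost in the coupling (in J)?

ΔKE lost ≈ 4600 J

The coupling torques are internal; angular momentum about the shared axis is conserved.
Taking A's sense as positive: L = (0.1330)(10.2) − (1.920)(6.74) + (0.9660)(11.7) = -0.2820 kg·m²·rev/s.
Combined I = 0.1330 + 1.920 + 0.9660 = 3.019 kg·m².
ω_f = L / I = -0.2820 / 3.019 = -0.09341 rev/s.
KE_i = ½ΣIω² = 4605 J; KE_f = ½(3.019)(0.5869)² = 0.5200 J.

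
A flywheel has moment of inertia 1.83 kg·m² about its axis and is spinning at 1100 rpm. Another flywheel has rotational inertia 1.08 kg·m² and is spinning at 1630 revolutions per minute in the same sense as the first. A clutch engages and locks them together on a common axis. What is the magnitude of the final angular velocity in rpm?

|ω_f| ≈ 1300 rpm

The coupling torques are internal; angular momentum about the shared axis is conserved.
Taking A's sense as positive: L = (1.830)(1100) + (1.080)(1630) = 3773 kg·m²·rpm.
Combined I = 1.830 + 1.080 = 2.910 kg·m².
ω_f = L / I = 3773 / 2.910 = 1297 rpm.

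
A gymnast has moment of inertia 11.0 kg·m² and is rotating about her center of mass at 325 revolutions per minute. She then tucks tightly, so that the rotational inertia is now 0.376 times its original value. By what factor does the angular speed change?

Angular momentum about the spin axis is conserved since the torque about it is zero.
I₂ = 0.376 × 11.0 = 4.136 kg·m².
ω₂/ω₁ = I₁/I₂ = 11.00 / 4.136 = 2.660.

ω₂/ω₁ ≈ 2.66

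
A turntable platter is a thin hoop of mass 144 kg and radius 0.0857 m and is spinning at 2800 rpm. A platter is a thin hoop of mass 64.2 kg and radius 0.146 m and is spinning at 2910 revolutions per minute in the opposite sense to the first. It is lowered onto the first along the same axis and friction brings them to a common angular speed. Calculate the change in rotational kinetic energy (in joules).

The coupling torques are internal; angular momentum about the shared axis is conserved.
Moments of inertia: I_A = (144)(0.0857)² = 1.058 kg·m²; I_B = (64.2)(0.146)² = 1.368 kg·m².
Taking A's sense as positive: L = (1.058)(2800) − (1.368)(2910) = -1021 kg·m²·rpm.
Combined I = 1.058 + 1.368 = 2.426 kg·m².
ω_f = L / I = -1021 / 2.426 = -420.8 rpm.
KE_i = ½ΣIω² = 1.090e+05 J; KE_f = ½(2.426)(44.07)² = 2356 J.

ΔKE ≈ -1.07e+05 J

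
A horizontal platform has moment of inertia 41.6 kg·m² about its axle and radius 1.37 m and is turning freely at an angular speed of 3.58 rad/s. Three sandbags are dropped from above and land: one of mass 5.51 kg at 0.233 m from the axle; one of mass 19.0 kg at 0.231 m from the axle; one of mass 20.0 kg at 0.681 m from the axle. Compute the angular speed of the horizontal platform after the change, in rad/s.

ω_f ≈ 2.85 rad/s

No external torque acts about the axle; L_before = L_after.
Added inertia Σmr² = (5.51)(0.233)² + (19.0)(0.231)² + (20.0)(0.681)² = 10.59 kg·m²; I_f = 41.60 + 10.59 = 52.19 kg·m².
ω_f = I_p ω_i / I_f = (41.60)(3.58) / 52.19 = 2.854 rad/s.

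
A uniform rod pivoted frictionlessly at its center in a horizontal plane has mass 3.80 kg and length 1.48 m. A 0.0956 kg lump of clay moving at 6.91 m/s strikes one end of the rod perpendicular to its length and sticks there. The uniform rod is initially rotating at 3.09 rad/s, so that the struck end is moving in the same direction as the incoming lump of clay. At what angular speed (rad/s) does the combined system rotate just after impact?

|ω_f| ≈ 3.53 rad/s

The axle reaction passes through the pivot and exerts no torque about it; angular momentum about the pivot is conserved through the impact.
I_p = (1/12)(3.80)(1.48)² = 0.6936 kg·m². Taking the sense of the lump of clay's angular momentum as positive, L_{lump} = m v R = (0.0956)(6.91)(1.48/2) = 0.4888 kg·m²/s.
L_i = +I_p ω_p + m v R = +(0.6936)(3.09) + 0.4888 = 2.632 kg·m²/s.
After sticking, I_f = I_p + m R² = 0.6936 + (0.0956)(1.48/2)² = 0.7460 kg·m².
ω_f = L_i / I_f = 2.632 / 0.7460 = 3.528 rad/s.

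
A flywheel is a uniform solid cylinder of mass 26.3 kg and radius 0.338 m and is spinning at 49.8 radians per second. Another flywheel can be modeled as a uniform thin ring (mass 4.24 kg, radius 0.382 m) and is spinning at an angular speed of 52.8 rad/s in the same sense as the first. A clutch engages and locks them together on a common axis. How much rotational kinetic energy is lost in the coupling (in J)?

No external torque acts about the common axis, so total angular momentum is conserved.
Moments of inertia: I_A = ½(26.3)(0.338)² = 1.502 kg·m²; I_B = (4.24)(0.382)² = 0.6187 kg·m².
Taking A's sense as positive: L = (1.502)(49.8) + (0.6187)(52.8) = 107.5 kg·m²·rad/s.
Combined I = 1.502 + 0.6187 = 2.121 kg·m².
ω_f = L / I = 107.5 / 2.121 = 50.68 rad/s.
KE_i = ½ΣIω² = 2725 J; KE_f = ½(2.121)(50.68)² = 2723 J.

ΔKE lost ≈ 1.97 J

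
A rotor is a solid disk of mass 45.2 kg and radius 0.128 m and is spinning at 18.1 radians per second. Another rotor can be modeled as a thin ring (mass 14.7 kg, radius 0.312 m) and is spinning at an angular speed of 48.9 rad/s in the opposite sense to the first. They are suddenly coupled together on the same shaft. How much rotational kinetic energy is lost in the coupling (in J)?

The coupling torques are internal; angular momentum about the shared axis is conserved.
Moments of inertia: I_A = ½(45.2)(0.128)² = 0.3703 kg·m²; I_B = (14.7)(0.312)² = 1.431 kg·m².
Taking A's sense as positive: L = (0.3703)(18.1) − (1.431)(48.9) = -63.27 kg·m²·rad/s.
Combined I = 0.3703 + 1.431 = 1.801 kg·m².
ω_f = L / I = -63.27 / 1.801 = -35.13 rad/s.
KE_i = ½ΣIω² = 1772 J; KE_f = ½(1.801)(35.13)² = 1111 J.

ΔKE lost ≈ 660 J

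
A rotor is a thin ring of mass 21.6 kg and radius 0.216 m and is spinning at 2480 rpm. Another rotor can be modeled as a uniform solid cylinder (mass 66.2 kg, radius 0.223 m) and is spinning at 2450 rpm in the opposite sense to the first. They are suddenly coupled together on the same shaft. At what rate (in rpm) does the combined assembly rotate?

The coupling torques are internal; angular momentum about the shared axis is conserved.
Moments of inertia: I_A = (21.6)(0.216)² = 1.008 kg·m²; I_B = ½(66.2)(0.223)² = 1.646 kg·m².
Taking A's sense as positive: L = (1.008)(2480) − (1.646)(2450) = -1534 kg·m²·rpm.
Combined I = 1.008 + 1.646 = 2.654 kg·m².
ω_f = L / I = -1534 / 2.654 = -577.9 rpm.

|ω_f| ≈ 578 rpm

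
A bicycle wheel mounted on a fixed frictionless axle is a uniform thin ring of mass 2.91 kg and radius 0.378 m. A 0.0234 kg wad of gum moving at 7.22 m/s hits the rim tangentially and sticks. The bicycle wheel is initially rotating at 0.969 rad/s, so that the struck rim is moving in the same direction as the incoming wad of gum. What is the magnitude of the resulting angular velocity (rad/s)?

About the axle the impulsive forces during the collision are internal, so angular momentum about that axis is conserved.
I_p = (2.91)(0.378)² = 0.4158 kg·m². Taking the sense of the wad of gum's angular momentum as positive, L_{wad} = m v R = (0.0234)(7.22)(0.378) = 0.06386 kg·m²/s.
L_i = +I_p ω_p + m v R = +(0.4158)(0.969) + 0.06386 = 0.4668 kg·m²/s.
After sticking, I_f = I_p + m R² = 0.4158 + (0.0234)(0.378)² = 0.4191 kg·m².
ω_f = L_i / I_f = 0.4668 / 0.4191 = 1.114 rad/s.

|ω_f| ≈ 1.11 rad/s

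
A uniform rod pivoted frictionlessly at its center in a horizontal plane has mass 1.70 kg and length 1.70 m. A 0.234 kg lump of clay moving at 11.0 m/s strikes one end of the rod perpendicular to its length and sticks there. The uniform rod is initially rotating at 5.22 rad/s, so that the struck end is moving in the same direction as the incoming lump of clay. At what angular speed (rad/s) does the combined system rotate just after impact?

The axle reaction passes through the pivot and exerts no torque about it; angular momentum about the pivot is conserved through the impact.
I_p = (1/12)(1.70)(1.70)² = 0.4094 kg·m². Taking the sense of the lump of clay's angular momentum as positive, L_{lump} = m v R = (0.234)(11.0)(1.70/2) = 2.188 kg·m²/s.
L_i = +I_p ω_p + m v R = +(0.4094)(5.22) + 2.188 = 4.325 kg·m²/s.
After sticking, I_f = I_p + m R² = 0.4094 + (0.234)(1.70/2)² = 0.5785 kg·m².
ω_f = L_i / I_f = 4.325 / 0.5785 = 7.477 rad/s.

|ω_f| ≈ 7.48 rad/s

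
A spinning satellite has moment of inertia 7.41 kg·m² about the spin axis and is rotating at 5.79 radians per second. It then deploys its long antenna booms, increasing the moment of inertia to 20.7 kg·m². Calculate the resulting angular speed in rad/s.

ω₂ ≈ 2.07 rad/s

With no external torque about the axis, L is conserved: I₁ω₁ = I₂ω₂.
ω₂ = I₁ω₁ / I₂ = (7.410)(5.79 rad/s) / (20.70) = 2.073 rad/s.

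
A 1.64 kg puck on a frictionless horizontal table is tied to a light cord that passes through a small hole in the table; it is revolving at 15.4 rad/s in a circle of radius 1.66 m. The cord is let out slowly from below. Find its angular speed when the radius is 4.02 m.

ω₂ ≈ 2.63 rad/s

The constraining force is radial, so m r² ω about the center is conserved.
ω₂ = ω₁ (r₁/r₂)² = (15.4)(1.66/4.02)² = 2.626 rad/s.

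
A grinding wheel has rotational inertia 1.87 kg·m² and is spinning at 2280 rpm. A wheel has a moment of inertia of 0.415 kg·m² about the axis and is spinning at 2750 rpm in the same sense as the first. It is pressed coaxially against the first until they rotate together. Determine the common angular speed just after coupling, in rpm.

|ω_f| ≈ 2370 rpm

The coupling torques are internal; angular momentum about the shared axis is conserved.
Taking A's sense as positive: L = (1.870)(2280) + (0.4150)(2750) = 5405 kg·m²·rpm.
Combined I = 1.870 + 0.4150 = 2.285 kg·m².
ω_f = L / I = 5405 / 2.285 = 2365 rpm.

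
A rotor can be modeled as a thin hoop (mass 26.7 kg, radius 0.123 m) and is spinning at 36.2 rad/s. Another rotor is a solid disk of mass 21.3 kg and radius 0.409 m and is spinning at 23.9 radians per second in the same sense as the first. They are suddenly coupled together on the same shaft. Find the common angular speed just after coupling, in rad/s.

|ω_f| ≈ 26.2 rad/s

No external torque acts about the common axis, so total angular momentum is conserved.
Moments of inertia: I_A = (26.7)(0.123)² = 0.4039 kg·m²; I_B = ½(21.3)(0.409)² = 1.782 kg·m².
Taking A's sense as positive: L = (0.4039)(36.2) + (1.782)(23.9) = 57.20 kg·m²·rad/s.
Combined I = 0.4039 + 1.782 = 2.185 kg·m².
ω_f = L / I = 57.20 / 2.185 = 26.17 rad/s.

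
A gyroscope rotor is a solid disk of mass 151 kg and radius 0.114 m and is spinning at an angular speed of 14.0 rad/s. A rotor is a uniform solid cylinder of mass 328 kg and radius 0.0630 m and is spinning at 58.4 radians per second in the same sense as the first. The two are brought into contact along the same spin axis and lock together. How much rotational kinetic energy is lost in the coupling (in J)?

ΔKE lost ≈ 386 J

The coupling torques are internal; angular momentum about the shared axis is conserved.
Moments of inertia: I_A = ½(151)(0.114)² = 0.9812 kg·m²; I_B = ½(328)(0.0630)² = 0.6509 kg·m².
Taking A's sense as positive: L = (0.9812)(14.0) + (0.6509)(58.4) = 51.75 kg·m²·rad/s.
Combined I = 0.9812 + 0.6509 = 1.632 kg·m².
ω_f = L / I = 51.75 / 1.632 = 31.71 rad/s.
KE_i = ½ΣIω² = 1206 J; KE_f = ½(1.632)(31.71)² = 820.4 J.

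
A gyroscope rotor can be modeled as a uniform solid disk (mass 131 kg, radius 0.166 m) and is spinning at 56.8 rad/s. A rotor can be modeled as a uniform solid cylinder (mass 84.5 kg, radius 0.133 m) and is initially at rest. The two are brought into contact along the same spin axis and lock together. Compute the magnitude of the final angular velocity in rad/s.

The coupling torques are internal; angular momentum about the shared axis is conserved.
Moments of inertia: I_A = ½(131)(0.166)² = 1.805 kg·m²; I_B = ½(84.5)(0.133)² = 0.7474 kg·m².
Taking A's sense as positive: L = (1.805)(56.8) = 102.5 kg·m²·rad/s.
Combined I = 1.805 + 0.7474 = 2.552 kg·m².
ω_f = L / I = 102.5 / 2.552 = 40.17 rad/s.

|ω_f| ≈ 40.2 rad/s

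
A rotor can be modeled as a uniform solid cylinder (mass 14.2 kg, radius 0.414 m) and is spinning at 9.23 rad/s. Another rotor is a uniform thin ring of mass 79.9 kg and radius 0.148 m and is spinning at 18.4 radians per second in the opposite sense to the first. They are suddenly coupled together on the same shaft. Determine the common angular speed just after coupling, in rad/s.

|ω_f| ≈ 7.07 rad/s

The coupling torques are internal; angular momentum about the shared axis is conserved.
Moments of inertia: I_A = ½(14.2)(0.414)² = 1.217 kg·m²; I_B = (79.9)(0.148)² = 1.750 kg·m².
Taking A's sense as positive: L = (1.217)(9.23) − (1.750)(18.4) = -20.97 kg·m²·rad/s.
Combined I = 1.217 + 1.750 = 2.967 kg·m².
ω_f = L / I = -20.97 / 2.967 = -7.068 rad/s.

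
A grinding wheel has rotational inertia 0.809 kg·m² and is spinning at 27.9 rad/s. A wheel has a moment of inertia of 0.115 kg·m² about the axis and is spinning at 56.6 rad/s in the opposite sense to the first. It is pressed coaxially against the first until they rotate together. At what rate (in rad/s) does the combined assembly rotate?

|ω_f| ≈ 17.4 rad/s

The coupling torques are internal; angular momentum about the shared axis is conserved.
Taking A's sense as positive: L = (0.8090)(27.9) − (0.1150)(56.6) = 16.06 kg·m²·rad/s.
Combined I = 0.8090 + 0.1150 = 0.9240 kg·m².
ω_f = L / I = 16.06 / 0.9240 = 17.38 rad/s.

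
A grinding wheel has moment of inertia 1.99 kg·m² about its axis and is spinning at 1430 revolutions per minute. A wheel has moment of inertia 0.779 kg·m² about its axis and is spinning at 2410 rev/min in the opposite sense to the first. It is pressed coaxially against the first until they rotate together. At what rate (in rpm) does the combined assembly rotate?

|ω_f| ≈ 350 rpm

No external torque acts about the common axis, so total angular momentum is conserved.
Taking A's sense as positive: L = (1.990)(1430) − (0.7790)(2410) = 968.3 kg·m²·rpm.
Combined I = 1.990 + 0.7790 = 2.769 kg·m².
ω_f = L / I = 968.3 / 2.769 = 349.7 rpm.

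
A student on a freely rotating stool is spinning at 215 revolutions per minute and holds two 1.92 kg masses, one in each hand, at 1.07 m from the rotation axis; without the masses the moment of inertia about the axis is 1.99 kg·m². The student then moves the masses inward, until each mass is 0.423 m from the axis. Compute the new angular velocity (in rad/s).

ω₂ ≈ 53.7 rad/s

With no external torque about the axis, L is conserved: I₁ω₁ = I₂ω₂.
I₁ = 1.99 + 2(1.92)(1.07)² = 6.386 kg·m²; I₂ = 1.99 + 2(1.92)(0.423)² = 2.677 kg·m².
ω₂ = I₁ω₁ / I₂ = (6.386)(215 rpm) / (2.677) = 512.9 rpm = 53.71 rad/s.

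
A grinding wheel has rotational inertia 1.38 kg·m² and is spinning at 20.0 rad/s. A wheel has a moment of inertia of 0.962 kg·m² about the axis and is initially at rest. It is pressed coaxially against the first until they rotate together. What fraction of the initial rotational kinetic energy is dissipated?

fraction ≈ 0.411

No external torque acts about the common axis, so total angular momentum is conserved.
Taking A's sense as positive: L = (1.380)(20.0) = 27.60 kg·m²·rad/s.
Combined I = 1.380 + 0.9620 = 2.342 kg·m².
ω_f = L / I = 27.60 / 2.342 = 11.78 rad/s.
KE_i = ½ΣIω² = 276.0 J; KE_f = ½(2.342)(11.78)² = 162.6 J.
Fraction dissipated = (KE_i − KE_f)/KE_i = 0.4108.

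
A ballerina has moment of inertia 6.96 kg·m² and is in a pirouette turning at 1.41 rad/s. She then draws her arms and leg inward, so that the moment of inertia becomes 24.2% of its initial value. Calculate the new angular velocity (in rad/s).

ω₂ ≈ 5.83 rad/s

With no external torque about the axis, L is conserved: I₁ω₁ = I₂ω₂.
I₂ = 0.242 × 6.96 = 1.684 kg·m².
ω₂ = I₁ω₁ / I₂ = (6.960)(1.41 rad/s) / (1.684) = 5.826 rad/s.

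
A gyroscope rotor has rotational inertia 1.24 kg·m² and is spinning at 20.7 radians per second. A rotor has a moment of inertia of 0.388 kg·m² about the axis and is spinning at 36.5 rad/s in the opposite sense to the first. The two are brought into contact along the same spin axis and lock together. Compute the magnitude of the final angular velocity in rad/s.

|ω_f| ≈ 7.07 rad/s

No external torque acts about the common axis, so total angular momentum is conserved.
Taking A's sense as positive: L = (1.240)(20.7) − (0.3880)(36.5) = 11.51 kg·m²·rad/s.
Combined I = 1.240 + 0.3880 = 1.628 kg·m².
ω_f = L / I = 11.51 / 1.628 = 7.068 rad/s.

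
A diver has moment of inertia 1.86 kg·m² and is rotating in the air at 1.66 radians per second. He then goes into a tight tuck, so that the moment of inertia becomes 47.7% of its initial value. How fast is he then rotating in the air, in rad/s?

With no external torque about the axis, L is conserved: I₁ω₁ = I₂ω₂.
I₂ = 0.477 × 1.86 = 0.8872 kg·m².
ω₂ = I₁ω₁ / I₂ = (1.860)(1.66 rad/s) / (0.8872) = 3.480 rad/s.

ω₂ ≈ 3.48 rad/s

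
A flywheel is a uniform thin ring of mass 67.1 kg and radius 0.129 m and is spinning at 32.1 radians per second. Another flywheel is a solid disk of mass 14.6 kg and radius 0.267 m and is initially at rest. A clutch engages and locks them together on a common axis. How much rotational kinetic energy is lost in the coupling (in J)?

ΔKE lost ≈ 183 J

The coupling torques are internal; angular momentum about the shared axis is conserved.
Moments of inertia: I_A = (67.1)(0.129)² = 1.117 kg·m²; I_B = ½(14.6)(0.267)² = 0.5204 kg·m².
Taking A's sense as positive: L = (1.117)(32.1) = 35.84 kg·m²·rad/s.
Combined I = 1.117 + 0.5204 = 1.637 kg·m².
ω_f = L / I = 35.84 / 1.637 = 21.90 rad/s.
KE_i = ½ΣIω² = 575.3 J; KE_f = ½(1.637)(21.90)² = 392.4 J.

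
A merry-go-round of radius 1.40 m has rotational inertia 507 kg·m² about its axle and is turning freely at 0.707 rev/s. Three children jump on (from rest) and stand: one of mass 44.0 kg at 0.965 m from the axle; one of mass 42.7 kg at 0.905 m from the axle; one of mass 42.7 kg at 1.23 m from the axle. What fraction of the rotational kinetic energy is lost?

fraction ≈ 0.217

The added mass arrives with no angular momentum about the axle, and any external torque about the axle is negligible, so the system's angular momentum is conserved.
Added inertia Σmr² = (44.0)(0.965)² + (42.7)(0.905)² + (42.7)(1.23)² = 140.5 kg·m²; I_f = 507.0 + 140.5 = 647.5 kg·m².
ω_f = I_p ω_i / I_f = (507.0)(0.707) / 647.5 = 0.5535 rev/s.
KE_i = ½(507.0)(4.442 rad/s)² = 5002 J; KE_f = ½(647.5)(3.478)² = 3917 J.
Fraction lost = 0.2170.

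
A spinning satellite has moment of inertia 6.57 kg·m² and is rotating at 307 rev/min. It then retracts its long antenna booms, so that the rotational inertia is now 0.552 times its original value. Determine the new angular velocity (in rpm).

No external torque acts about the spin axis, so angular momentum is conserved.
I₂ = 0.552 × 6.57 = 3.627 kg·m².
ω₂ = I₁ω₁ / I₂ = (6.570)(307 rpm) / (3.627) = 556.2 rpm.

ω₂ ≈ 556 rpm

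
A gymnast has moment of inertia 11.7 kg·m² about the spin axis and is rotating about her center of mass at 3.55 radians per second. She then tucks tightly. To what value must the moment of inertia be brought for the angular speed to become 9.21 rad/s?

I₂ ≈ 4.51 kg·m²

With no external torque about the axis, L is conserved: I₁ω₁ = I₂ω₂.
I₂ = I₁ω₁ / ω₂ = (11.7)(3.55) / (9.21) = 4.510 kg·m².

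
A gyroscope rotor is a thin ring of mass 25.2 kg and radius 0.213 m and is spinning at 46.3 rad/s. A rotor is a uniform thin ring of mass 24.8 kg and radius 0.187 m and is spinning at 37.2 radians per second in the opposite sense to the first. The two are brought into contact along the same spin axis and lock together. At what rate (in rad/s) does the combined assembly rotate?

The coupling torques are internal; angular momentum about the shared axis is conserved.
Moments of inertia: I_A = (25.2)(0.213)² = 1.143 kg·m²; I_B = (24.8)(0.187)² = 0.8672 kg·m².
Taking A's sense as positive: L = (1.143)(46.3) − (0.8672)(37.2) = 20.67 kg·m²·rad/s.
Combined I = 1.143 + 0.8672 = 2.011 kg·m².
ω_f = L / I = 20.67 / 2.011 = 10.28 rad/s.

|ω_f| ≈ 10.3 rad/s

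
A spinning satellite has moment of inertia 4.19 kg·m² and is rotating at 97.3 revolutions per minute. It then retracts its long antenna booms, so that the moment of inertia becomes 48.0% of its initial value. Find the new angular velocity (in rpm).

ω₂ ≈ 203 rpm

No external torque acts about the spin axis, so angular momentum is conserved.
I₂ = 0.480 × 4.19 = 2.011 kg·m².
ω₂ = I₁ω₁ / I₂ = (4.190)(97.3 rpm) / (2.011) = 202.7 rpm.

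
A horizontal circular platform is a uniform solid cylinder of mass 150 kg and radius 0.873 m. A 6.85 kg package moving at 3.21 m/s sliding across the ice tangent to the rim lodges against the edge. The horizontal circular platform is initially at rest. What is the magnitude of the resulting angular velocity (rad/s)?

|ω_f| ≈ 0.308 rad/s

About the central axle the impulsive forces during the collision are internal, so angular momentum about that axis is conserved.
I_p = ½(150)(0.873)² = 57.16 kg·m². Taking the sense of the package's angular momentum as positive, L_{package} = m v R = (6.85)(3.21)(0.873) = 19.20 kg·m²/s.
L_i = 0 + 19.20 = 19.20 kg·m²/s.
After sticking, I_f = I_p + m R² = 57.16 + (6.85)(0.873)² = 62.38 kg·m².
ω_f = L_i / I_f = 19.20 / 62.38 = 0.3077 rad/s.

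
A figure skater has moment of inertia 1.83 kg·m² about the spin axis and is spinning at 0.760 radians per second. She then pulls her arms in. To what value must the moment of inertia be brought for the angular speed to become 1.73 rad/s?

I₂ ≈ 0.804 kg·m²

No external torque acts about the spin axis, so angular momentum is conserved.
I₂ = I₁ω₁ / ω₂ = (1.83)(0.760) / (1.73) = 0.8039 kg·m².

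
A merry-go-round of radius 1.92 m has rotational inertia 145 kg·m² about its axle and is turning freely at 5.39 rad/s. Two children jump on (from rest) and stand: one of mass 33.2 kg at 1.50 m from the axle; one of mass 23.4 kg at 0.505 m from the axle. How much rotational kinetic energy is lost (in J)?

energy lost ≈ 753 J

No external torque acts about the axle; L_before = L_after.
Added inertia Σmr² = (33.2)(1.50)² + (23.4)(0.505)² = 80.67 kg·m²; I_f = 145.0 + 80.67 = 225.7 kg·m².
ω_f = I_p ω_i / I_f = (145.0)(5.39) / 225.7 = 3.463 rad/s.
KE_i = ½(145.0)(5.390 rad/s)² = 2106 J; KE_f = ½(225.7)(3.463)² = 1353 J.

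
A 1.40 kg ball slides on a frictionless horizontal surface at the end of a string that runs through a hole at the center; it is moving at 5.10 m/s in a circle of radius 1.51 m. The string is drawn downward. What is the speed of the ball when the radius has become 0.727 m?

The only horizontal force on the mass is along the cord (radial), so it exerts no torque about the hole and angular momentum m v r is conserved.
v₂ = v₁ r₁ / r₂ = (5.10)(1.51) / (0.727) = 10.59 m/s.

v₂ ≈ 10.6 m/s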